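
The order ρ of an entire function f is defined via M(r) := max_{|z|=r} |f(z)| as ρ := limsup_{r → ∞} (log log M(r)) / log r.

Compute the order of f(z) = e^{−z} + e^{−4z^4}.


Each summand is entire of order 1 and 4 respectively (as in the single-exponential case). The order of a sum is at most the max of the orders, so ρ ≤ 4. For the lower bound: on |z|=r choose arg z so that -4z^4 is real positive; then |e^{-4z^4}| = e^{4r^4} while |e^{-1z}| ≤ e^{1r^1} = o(e^{4r^4}). So |f| ≥ e^{4r^4}(1 − o(1)) and ρ ≥ 4. Hence ρ = max(1, 4) = 4.
Therefore ρ = 4.

Order ρ = 4.


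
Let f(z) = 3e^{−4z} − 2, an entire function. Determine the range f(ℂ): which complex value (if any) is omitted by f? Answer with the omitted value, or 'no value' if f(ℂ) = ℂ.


Little Picard bounds the complement of f(ℂ) to at most one point.
e^{−4z} is never zero on ℂ, so 3·e^{−4z} takes every value in ℂ ∖ {0}. Adding -2 shifts the range to ℂ ∖ {-2}. Thus f omits exactly the value -2.

Omitted value: -2.


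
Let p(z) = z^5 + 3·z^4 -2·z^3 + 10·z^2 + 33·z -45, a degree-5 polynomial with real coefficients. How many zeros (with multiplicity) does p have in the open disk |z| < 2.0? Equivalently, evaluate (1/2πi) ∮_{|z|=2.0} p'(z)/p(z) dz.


The zeros of p are: -3, 1, (1 + 2i), (1 - 2i), -3.
Their magnitudes are: 3, 1, 2.236, 2.236, 3.
Zeros with |z| < R = 2.0: 1.
Count = 1.
By the argument principle, (1/2πi) ∮_{|z|=R} p'(z)/p(z) dz equals exactly this count.

Number of zeros inside |z| < 2.0: 1.


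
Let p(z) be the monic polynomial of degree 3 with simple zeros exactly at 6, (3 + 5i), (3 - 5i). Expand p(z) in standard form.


The polynomial is p(z) = ∏_{α ∈ S} (z − α), where S = {6, (3 + 5i), (3 - 5i)}.
Expanding the product yields: p(z) = z^3 -12·z^2 + 70·z -204.
Note conjugate pairs combine to real quadratics: (z − (3+5i))(z − (3−5i)) = z² − 6z + 34.
The resulting polynomial has degree 3 and real coefficients as required.

p(z) = z^3 -12·z^2 + 70·z -204.


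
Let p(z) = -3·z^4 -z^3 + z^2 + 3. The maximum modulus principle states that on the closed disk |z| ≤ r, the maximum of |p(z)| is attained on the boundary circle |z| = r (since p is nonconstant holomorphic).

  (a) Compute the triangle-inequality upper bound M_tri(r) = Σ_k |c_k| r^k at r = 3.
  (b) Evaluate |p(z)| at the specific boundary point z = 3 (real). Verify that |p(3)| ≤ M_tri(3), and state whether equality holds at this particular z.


Coefficients: c_0 = 3, c_1 = 0, c_2 = 1, c_3 = -1, c_4 = -3. Radius r = 3.
Part (a). Triangle bound: M_tri(r) = Σ_k |c_k| r^k
  = |3|·3^0 + |0|·3^1 + |1|·3^2 + |-1|·3^3 + |-3|·3^4
  = 3 + 0 + 9 + 27 + 243 = 282.
This bounds M(r) := max_{|z|=r} |p(z)| from above; equality holds iff all terms c_k z^k can be made to align in phase at a single z on |z|=r.
Part (b). At z = 3 (real, on the circle |z| = r):
  p(3) = (3)·3^0 + (0)·3^1 + (1)·3^2 + (-1)·3^3 + (-3)·3^4 = -258.
  |p(3)| = 258.
Check: |p(3)| = 258 ≤ 282 = M_tri(3). ✓ Equality does not hold at z = 3 (the coefficients have mixed signs, so the terms do not all align in phase there).

M_tri(3) = 282; |p(3)| = 258; equality at z=3: no.


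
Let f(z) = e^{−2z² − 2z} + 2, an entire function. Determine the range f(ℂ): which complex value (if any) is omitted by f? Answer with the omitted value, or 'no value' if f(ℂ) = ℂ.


Little Picard bounds the complement of f(ℂ) to at most one point.
The exponent g(z) = −2z² − 2z is a nonconstant polynomial, hence surjective onto ℂ. So e^{g(z)} takes every value in {e^w : w ∈ ℂ} = ℂ ∖ {0}. Adding 2 shifts the range to ℂ ∖ {2}. f omits exactly 2.

Omitted value: 2.


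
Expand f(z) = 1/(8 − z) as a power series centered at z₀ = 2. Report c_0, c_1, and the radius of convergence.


Let w = z − z₀, so z = z₀ + w.
Then 8 − z = 8 − (z₀ + w) = (8 − z₀) − w = 6 − w.
f(z) = 1/(6 − w) = (1/(6)) · 1/(1 − w/(6)) = Σ_{n≥0} w^n / (6)^(n+1).
So c_n = 1/(6)^(n+1):
  c_0 = 1/(6)^1 = 1/6.
  c_1 = 1/(6)^2 = 1/36.
The series is valid for |w/d| < 1, i.e. |z − z₀| < |d|.
Radius of convergence: R = |8 − z₀| = |6| = 6 (distance from z₀ to the singularity z = 8).

c_0 = 1/6, c_1 = 1/36; R = 6.


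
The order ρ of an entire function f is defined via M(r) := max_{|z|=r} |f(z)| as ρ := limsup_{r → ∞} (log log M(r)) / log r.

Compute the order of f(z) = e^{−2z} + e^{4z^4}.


Each summand is entire of order 1 and 4 respectively (as in the single-exponential case). The order of a sum is at most the max of the orders, so ρ ≤ 4. For the lower bound: on |z|=r choose arg z so that 4z^4 is real positive; then |e^{4z^4}| = e^{4r^4} while |e^{-2z}| ≤ e^{2r^1} = o(e^{4r^4}). So |f| ≥ e^{4r^4}(1 − o(1)) and ρ ≥ 4. Hence ρ = max(1, 4) = 4.
Therefore ρ = 4.

Order ρ = 4.


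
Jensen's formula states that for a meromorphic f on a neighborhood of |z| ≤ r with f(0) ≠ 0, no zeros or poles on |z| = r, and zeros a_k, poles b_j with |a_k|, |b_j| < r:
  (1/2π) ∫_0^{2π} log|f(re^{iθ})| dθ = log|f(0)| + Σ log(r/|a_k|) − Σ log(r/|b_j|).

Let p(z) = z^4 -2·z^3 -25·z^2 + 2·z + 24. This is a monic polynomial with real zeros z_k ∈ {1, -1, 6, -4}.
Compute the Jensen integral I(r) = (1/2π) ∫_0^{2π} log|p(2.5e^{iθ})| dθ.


Zeros: -4, -1, 1, 6; r = 2.5.
Inside |z| < r: -1, 1. Outside (|z| ≥ r): -4, 6.
p(0) = 24, so log|p(0)| = log(24) = 3.1781.
Apply Jensen: I(r) = log|p(0)| + Σ_k log(r/|z_k|), summed over zeros inside |z| < r.
  log(r/|z_k|) for z_k = 1: log(2.5/1) = 0.9163
  log(r/|z_k|) for z_k = -1: log(2.5/1) = 0.9163
  Outside zeros (-4, 6) contribute nothing to the Jensen sum.
Sum over inside zeros: 1.8326.
I(r) = log|p(0)| + (inside sum) = 3.1781 + 1.8326 = 5.0106.
Note: since some zeros are outside |z| ≤ r, the simplified n·log(r) form does NOT apply — only the inside zeros contribute.

I(r) ≈ 5.0106.


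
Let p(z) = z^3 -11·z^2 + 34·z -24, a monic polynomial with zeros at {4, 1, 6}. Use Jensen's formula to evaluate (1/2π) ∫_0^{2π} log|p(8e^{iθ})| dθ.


Zeros: 1, 4, 6; r = 8.
Inside |z| < r: 1, 4, 6. Outside (|z| ≥ r): ∅.
p(0) = -24, so log|p(0)| = log(24) = 3.1781.
Apply Jensen: I(r) = log|p(0)| + Σ_k log(r/|z_k|), summed over zeros inside |z| < r.
  log(r/|z_k|) for z_k = 4: log(8/4) = 0.6931
  log(r/|z_k|) for z_k = 1: log(8/1) = 2.0794
  log(r/|z_k|) for z_k = 6: log(8/6) = 0.2877
Sum over inside zeros: 3.0603.
I(r) = log|p(0)| + (inside sum) = 3.1781 + 3.0603 = 6.2383.
Closed form (all zeros inside, monic): I(r) = n·log(r) = 3·log(8) = 6.2383. ✓

I(r) ≈ 6.2383.


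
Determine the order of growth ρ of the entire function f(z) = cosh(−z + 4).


cosh(w) is a linear combination of e^{iw} and e^{−iw} (or e^w, e^{−w} in the hyperbolic case), so |cosh(w)| ≤ e^{|w|}. With w = −z + 4, |w| ≤ 1|z| + 4 = 1r + 4 on |z| = r, giving M(r) ≤ e^{1r + 4}, so ρ ≤ 1. On a suitable ray (z = it for sin/cos; z = t for sinh/cosh, t real → ∞), |cosh(−z + 4)| grows like e^{1|t|}/2, so ρ ≥ 1. Hence ρ = 1.
Therefore ρ = 1.

Order ρ = 1.


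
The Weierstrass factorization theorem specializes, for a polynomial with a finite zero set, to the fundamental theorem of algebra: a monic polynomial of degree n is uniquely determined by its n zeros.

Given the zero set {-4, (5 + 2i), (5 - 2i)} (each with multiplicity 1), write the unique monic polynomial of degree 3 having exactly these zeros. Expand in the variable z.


The polynomial is p(z) = ∏_{α ∈ S} (z − α), where S = {-4, (5 + 2i), (5 - 2i)}.
Expanding the product yields: p(z) = z^3 -6·z^2 -11·z + 116.
Note conjugate pairs combine to real quadratics: (z − (5+2i))(z − (5−2i)) = z² − 10z + 29.
The resulting polynomial has degree 3 and real coefficients as required.

p(z) = z^3 -6·z^2 -11·z + 116.


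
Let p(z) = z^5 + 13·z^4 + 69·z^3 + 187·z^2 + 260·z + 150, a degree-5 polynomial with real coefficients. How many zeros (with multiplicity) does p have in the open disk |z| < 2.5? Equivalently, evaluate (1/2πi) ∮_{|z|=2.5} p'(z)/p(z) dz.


The zeros of p are: -3, (-3 + 1i), (-3 - 1i), (-2 + 1i), (-2 - 1i).
Their magnitudes are: 3, 3.162, 3.162, 2.236, 2.236.
Zeros with |z| < R = 2.5: (-2 + 1i), (-2 - 1i).
Count = 2.
By the argument principle, (1/2πi) ∮_{|z|=R} p'(z)/p(z) dz equals exactly this count.

Number of zeros inside |z| < 2.5: 2.


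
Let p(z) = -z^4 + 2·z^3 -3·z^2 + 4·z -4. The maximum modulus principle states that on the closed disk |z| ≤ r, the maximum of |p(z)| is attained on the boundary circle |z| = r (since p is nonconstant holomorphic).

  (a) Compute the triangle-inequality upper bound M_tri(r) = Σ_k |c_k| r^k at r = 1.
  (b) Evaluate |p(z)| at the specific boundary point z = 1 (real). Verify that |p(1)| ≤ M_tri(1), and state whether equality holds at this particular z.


Coefficients: c_0 = -4, c_1 = 4, c_2 = -3, c_3 = 2, c_4 = -1. Radius r = 1.
Part (a). Triangle bound: M_tri(r) = Σ_k |c_k| r^k
  = |-4|·1^0 + |4|·1^1 + |-3|·1^2 + |2|·1^3 + |-1|·1^4
  = 4 + 4 + 3 + 2 + 1 = 14.
This bounds M(r) := max_{|z|=r} |p(z)| from above; equality holds iff all terms c_k z^k can be made to align in phase at a single z on |z|=r.
Part (b). At z = 1 (real, on the circle |z| = r):
  p(1) = (-4)·1^0 + (4)·1^1 + (-3)·1^2 + (2)·1^3 + (-1)·1^4 = -2.
  |p(1)| = 2.
Check: |p(1)| = 2 ≤ 14 = M_tri(1). ✓ Equality does not hold at z = 1 (the coefficients have mixed signs, so the terms do not all align in phase there).

M_tri(1) = 14; |p(1)| = 2; equality at z=1: no.


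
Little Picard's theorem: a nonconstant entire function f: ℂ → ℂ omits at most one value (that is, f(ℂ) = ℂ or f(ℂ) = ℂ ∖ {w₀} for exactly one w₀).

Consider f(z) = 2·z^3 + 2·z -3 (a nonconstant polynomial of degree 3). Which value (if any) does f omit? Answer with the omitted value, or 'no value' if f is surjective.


Little Picard bounds the complement of f(ℂ) to at most one point.
For every w ∈ ℂ, the equation p(z) − w = 0 is a nonconstant polynomial in z and hence has at least one root by the fundamental theorem of algebra. So p is surjective onto ℂ, omitting no value.

Omitted value: no value.


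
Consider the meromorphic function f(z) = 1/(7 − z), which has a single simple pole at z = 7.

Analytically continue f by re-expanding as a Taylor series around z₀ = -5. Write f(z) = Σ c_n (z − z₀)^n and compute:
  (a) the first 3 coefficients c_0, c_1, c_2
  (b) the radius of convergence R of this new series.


Let w = z − z₀, so z = z₀ + w.
Then 7 − z = 7 − (z₀ + w) = (7 − z₀) − w = 12 − w.
f(z) = 1/(12 − w) = (1/(12)) · 1/(1 − w/(12)) = Σ_{n≥0} w^n / (12)^(n+1).
So c_n = 1/(12)^(n+1):
  c_0 = 1/(12)^1 = 1/12.
  c_1 = 1/(12)^2 = 1/144.
  c_2 = 1/(12)^3 = 1/1728.
The series is valid for |w/d| < 1, i.e. |z − z₀| < |d|.
Radius of convergence: R = |7 − z₀| = |12| = 12 (distance from z₀ to the singularity z = 7).

c_0 = 1/12, c_1 = 1/144, c_2 = 1/1728; R = 12.


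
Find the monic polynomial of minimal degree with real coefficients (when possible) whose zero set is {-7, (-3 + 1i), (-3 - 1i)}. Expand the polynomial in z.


The polynomial is p(z) = ∏_{α ∈ S} (z − α), where S = {-7, (-3 + 1i), (-3 - 1i)}.
Expanding the product yields: p(z) = z^3 + 13·z^2 + 52·z + 70.
Note conjugate pairs combine to real quadratics: (z − (-3+1i))(z − (-3−1i)) = z² + 6z + 10.
The resulting polynomial has degree 3 and real coefficients as required.

p(z) = z^3 + 13·z^2 + 52·z + 70.


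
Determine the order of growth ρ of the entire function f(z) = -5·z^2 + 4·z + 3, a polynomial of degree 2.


|f(z)| ≤ Σ|c_k|·r^k = O(r^2) as r → ∞. Polynomial growth is O(e^{r^ε}) for every ε > 0 (since r^2/e^{r^ε} → 0), so ρ ≤ ε for all ε > 0, i.e. ρ = 0. Every nonconstant polynomial has order 0.
Therefore ρ = 0.

Order ρ = 0.


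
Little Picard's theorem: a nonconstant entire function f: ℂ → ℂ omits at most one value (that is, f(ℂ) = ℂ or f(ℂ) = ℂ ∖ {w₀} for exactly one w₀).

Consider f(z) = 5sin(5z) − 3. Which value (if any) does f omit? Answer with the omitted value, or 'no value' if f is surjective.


Little Picard bounds the complement of f(ℂ) to at most one point.
sin is entire and surjective onto ℂ: for every w ∈ ℂ, sin(ζ) = w has a solution ζ ∈ ℂ (e.g., via the complex inverse arcsin). With ζ = 5z this gives z = ζ/(5). Then 5·sin(5z) takes every value in 5·ℂ = ℂ, and adding -3 is a bijection of ℂ. So f is surjective and omits no value. (Note: only on the real line is sin bounded by [−1, 1].)

Omitted value: no value.


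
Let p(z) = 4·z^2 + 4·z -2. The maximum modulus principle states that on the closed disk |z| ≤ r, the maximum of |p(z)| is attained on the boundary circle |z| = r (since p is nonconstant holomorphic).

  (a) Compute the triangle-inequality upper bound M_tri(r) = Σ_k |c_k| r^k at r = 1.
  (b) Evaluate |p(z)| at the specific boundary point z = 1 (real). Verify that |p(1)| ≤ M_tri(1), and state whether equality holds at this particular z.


Coefficients: c_0 = -2, c_1 = 4, c_2 = 4. Radius r = 1.
Part (a). Triangle bound: M_tri(r) = Σ_k |c_k| r^k
  = |-2|·1^0 + |4|·1^1 + |4|·1^2
  = 2 + 4 + 4 = 10.
This bounds M(r) := max_{|z|=r} |p(z)| from above; equality holds iff all terms c_k z^k can be made to align in phase at a single z on |z|=r.
Part (b). At z = 1 (real, on the circle |z| = r):
  p(1) = (-2)·1^0 + (4)·1^1 + (4)·1^2 = 6.
  |p(1)| = 6.
Check: |p(1)| = 6 ≤ 10 = M_tri(1). ✓ Equality does not hold at z = 1 (the coefficients have mixed signs, so the terms do not all align in phase there).

M_tri(1) = 10; |p(1)| = 6; equality at z=1: no.


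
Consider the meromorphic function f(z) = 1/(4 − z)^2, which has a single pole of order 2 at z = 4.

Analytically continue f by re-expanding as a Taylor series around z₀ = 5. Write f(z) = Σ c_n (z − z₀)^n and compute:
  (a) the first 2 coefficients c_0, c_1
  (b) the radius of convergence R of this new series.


Let w = z − z₀, so z = z₀ + w.
Then 4 − z = 4 − (z₀ + w) = (4 − z₀) − w = -1 − w.
f(z) = 1/(-1 − w)^2 = (1/(-1)^2) · (1 − w/(-1))^{−2}.
By the binomial series (1−u)^{−2} = Σ_{n≥0} C(n+1, 1) u^n for |u|<1, with u = w/(-1):
  c_n = C(n+1, 1) / (-1)^(n+2).
  c_0 = 1/(-1)^2 = 1.
  c_1 = 2/(-1)^3 = -2.
The series is valid for |w/d| < 1, i.e. |z − z₀| < |d|.
Radius of convergence: R = |4 − z₀| = |-1| = 1 (distance from z₀ to the singularity z = 4).

c_0 = 1, c_1 = -2; R = 1.


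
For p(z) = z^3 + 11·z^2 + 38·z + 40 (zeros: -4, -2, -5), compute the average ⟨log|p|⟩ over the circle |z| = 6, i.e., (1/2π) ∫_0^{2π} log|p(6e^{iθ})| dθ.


Zeros: -5, -4, -2; r = 6.
Inside |z| < r: -5, -4, -2. Outside (|z| ≥ r): ∅.
p(0) = 40, so log|p(0)| = log(40) = 3.6889.
Apply Jensen: I(r) = log|p(0)| + Σ_k log(r/|z_k|), summed over zeros inside |z| < r.
  log(r/|z_k|) for z_k = -4: log(6/4) = 0.4055
  log(r/|z_k|) for z_k = -2: log(6/2) = 1.0986
  log(r/|z_k|) for z_k = -5: log(6/5) = 0.1823
Sum over inside zeros: 1.6864.
I(r) = log|p(0)| + (inside sum) = 3.6889 + 1.6864 = 5.3753.
Closed form (all zeros inside, monic): I(r) = n·log(r) = 3·log(6) = 5.3753. ✓

I(r) ≈ 5.3753.


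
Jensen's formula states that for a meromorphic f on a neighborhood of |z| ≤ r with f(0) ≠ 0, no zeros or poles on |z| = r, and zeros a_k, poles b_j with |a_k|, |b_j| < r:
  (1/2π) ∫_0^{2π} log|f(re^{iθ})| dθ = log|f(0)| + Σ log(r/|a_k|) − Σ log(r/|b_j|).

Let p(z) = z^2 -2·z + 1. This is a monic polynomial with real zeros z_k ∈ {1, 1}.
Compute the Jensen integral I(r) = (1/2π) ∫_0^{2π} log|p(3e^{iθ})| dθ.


Zeros: 1, 1; r = 3.
Inside |z| < r: 1, 1. Outside (|z| ≥ r): ∅.
p(0) = 1, so log|p(0)| = log(1) = 0.0000.
Apply Jensen: I(r) = log|p(0)| + Σ_k log(r/|z_k|), summed over zeros inside |z| < r.
  log(r/|z_k|) for z_k = 1: log(3/1) = 1.0986
  log(r/|z_k|) for z_k = 1: log(3/1) = 1.0986
Sum over inside zeros: 2.1972.
I(r) = log|p(0)| + (inside sum) = 0.0000 + 2.1972 = 2.1972.
Closed form (all zeros inside, monic): I(r) = n·log(r) = 2·log(3) = 2.1972. ✓

I(r) ≈ 2.1972.


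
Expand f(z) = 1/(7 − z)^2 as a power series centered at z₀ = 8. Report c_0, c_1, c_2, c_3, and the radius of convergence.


Let w = z − z₀, so z = z₀ + w.
Then 7 − z = 7 − (z₀ + w) = (7 − z₀) − w = -1 − w.
f(z) = 1/(-1 − w)^2 = (1/(-1)^2) · (1 − w/(-1))^{−2}.
By the binomial series (1−u)^{−2} = Σ_{n≥0} C(n+1, 1) u^n for |u|<1, with u = w/(-1):
  c_n = C(n+1, 1) / (-1)^(n+2).
  c_0 = 1/(-1)^2 = 1.
  c_1 = 2/(-1)^3 = -2.
  c_2 = 3/(-1)^4 = 3.
  c_3 = 4/(-1)^5 = -4.
The series is valid for |w/d| < 1, i.e. |z − z₀| < |d|.
Radius of convergence: R = |7 − z₀| = |-1| = 1 (distance from z₀ to the singularity z = 7).

c_0 = 1, c_1 = -2, c_2 = 3, c_3 = -4; R = 1.


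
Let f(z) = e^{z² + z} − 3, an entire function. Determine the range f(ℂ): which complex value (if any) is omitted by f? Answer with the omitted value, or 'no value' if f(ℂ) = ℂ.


Little Picard bounds the complement of f(ℂ) to at most one point.
The exponent g(z) = z² + z is a nonconstant polynomial, hence surjective onto ℂ. So e^{g(z)} takes every value in {e^w : w ∈ ℂ} = ℂ ∖ {0}. Adding -3 shifts the range to ℂ ∖ {-3}. f omits exactly -3.

Omitted value: -3.


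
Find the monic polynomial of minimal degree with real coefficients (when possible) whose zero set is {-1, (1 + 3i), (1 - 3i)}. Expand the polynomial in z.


The polynomial is p(z) = ∏_{α ∈ S} (z − α), where S = {-1, (1 + 3i), (1 - 3i)}.
Expanding the product yields: p(z) = z^3 -z^2 + 8·z + 10.
Note conjugate pairs combine to real quadratics: (z − (1+3i))(z − (1−3i)) = z² − 2z + 10.
The resulting polynomial has degree 3 and real coefficients as required.

p(z) = z^3 -z^2 + 8·z + 10.


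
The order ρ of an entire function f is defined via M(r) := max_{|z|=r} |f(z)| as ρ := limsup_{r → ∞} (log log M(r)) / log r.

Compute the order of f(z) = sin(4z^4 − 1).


Write sin(w) = (e^{iw} ± e^{−iw})/(2 or 2i), so |sin(w)| ≤ e^{|w|}. With w = 4z^4 − 1, |w| ≤ 4r^4 + 1 on |z|=r, giving M(r) ≤ e^{4r^4 + 1} and ρ ≤ 4. For the lower bound, choose z on |z|=r with 4z^4 purely imaginary of modulus 4r^4; then |sin(4z^4 − 1)| grows like e^{4r^4}/2, so ρ ≥ 4. Hence ρ = 4.
Therefore ρ = 4.

Order ρ = 4.


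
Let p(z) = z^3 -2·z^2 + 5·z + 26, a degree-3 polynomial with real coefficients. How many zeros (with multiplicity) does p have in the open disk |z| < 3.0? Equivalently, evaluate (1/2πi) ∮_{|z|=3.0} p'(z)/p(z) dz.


The zeros of p are: -2, (2 + 3i), (2 - 3i).
Their magnitudes are: 2, 3.606, 3.606.
Zeros with |z| < R = 3.0: -2.
Count = 1.
By the argument principle, (1/2πi) ∮_{|z|=R} p'(z)/p(z) dz equals exactly this count.

Number of zeros inside |z| < 3.0: 1.


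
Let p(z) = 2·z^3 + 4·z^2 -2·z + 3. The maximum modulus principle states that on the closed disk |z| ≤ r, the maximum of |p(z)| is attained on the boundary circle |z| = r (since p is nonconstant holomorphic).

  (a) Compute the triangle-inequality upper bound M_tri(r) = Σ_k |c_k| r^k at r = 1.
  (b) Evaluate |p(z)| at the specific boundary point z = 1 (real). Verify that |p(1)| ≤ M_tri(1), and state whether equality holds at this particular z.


Coefficients: c_0 = 3, c_1 = -2, c_2 = 4, c_3 = 2. Radius r = 1.
Part (a). Triangle bound: M_tri(r) = Σ_k |c_k| r^k
  = |3|·1^0 + |-2|·1^1 + |4|·1^2 + |2|·1^3
  = 3 + 2 + 4 + 2 = 11.
This bounds M(r) := max_{|z|=r} |p(z)| from above; equality holds iff all terms c_k z^k can be made to align in phase at a single z on |z|=r.
Part (b). At z = 1 (real, on the circle |z| = r):
  p(1) = (3)·1^0 + (-2)·1^1 + (4)·1^2 + (2)·1^3 = 7.
  |p(1)| = 7.
Check: |p(1)| = 7 ≤ 11 = M_tri(1). ✓ Equality does not hold at z = 1 (the coefficients have mixed signs, so the terms do not all align in phase there).

M_tri(1) = 11; |p(1)| = 7; equality at z=1: no.


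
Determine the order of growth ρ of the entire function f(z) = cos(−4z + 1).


cos(w) is a linear combination of e^{iw} and e^{−iw} (or e^w, e^{−w} in the hyperbolic case), so |cos(w)| ≤ e^{|w|}. With w = −4z + 1, |w| ≤ 4|z| + 1 = 4r + 1 on |z| = r, giving M(r) ≤ e^{4r + 1}, so ρ ≤ 1. On a suitable ray (z = it for sin/cos; z = t for sinh/cosh, t real → ∞), |cos(−4z + 1)| grows like e^{4|t|}/2, so ρ ≥ 1. Hence ρ = 1.
Therefore ρ = 1.

Order ρ = 1.


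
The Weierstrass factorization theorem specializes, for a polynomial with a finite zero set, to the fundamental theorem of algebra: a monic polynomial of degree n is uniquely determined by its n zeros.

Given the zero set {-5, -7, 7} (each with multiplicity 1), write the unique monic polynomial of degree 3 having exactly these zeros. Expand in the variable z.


The polynomial is p(z) = ∏_{α ∈ S} (z − α), where S = {-5, -7, 7}.
Expanding the product yields: p(z) = z^3 + 5·z^2 -49·z -245.
The resulting polynomial has degree 3 and real coefficients as required.

p(z) = z^3 + 5·z^2 -49·z -245.


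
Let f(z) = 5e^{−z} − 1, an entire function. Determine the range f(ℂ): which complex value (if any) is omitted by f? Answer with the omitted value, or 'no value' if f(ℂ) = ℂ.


Little Picard bounds the complement of f(ℂ) to at most one point.
e^{−z} is never zero on ℂ, so 5·e^{−z} takes every value in ℂ ∖ {0}. Adding -1 shifts the range to ℂ ∖ {-1}. Thus f omits exactly the value -1.

Omitted value: -1.


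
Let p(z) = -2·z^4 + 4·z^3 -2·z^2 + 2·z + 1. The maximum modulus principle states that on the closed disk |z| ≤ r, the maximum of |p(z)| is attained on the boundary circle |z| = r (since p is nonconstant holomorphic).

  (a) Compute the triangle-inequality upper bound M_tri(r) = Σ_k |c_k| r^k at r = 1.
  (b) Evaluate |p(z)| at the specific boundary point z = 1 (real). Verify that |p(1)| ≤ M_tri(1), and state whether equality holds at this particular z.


Coefficients: c_0 = 1, c_1 = 2, c_2 = -2, c_3 = 4, c_4 = -2. Radius r = 1.
Part (a). Triangle bound: M_tri(r) = Σ_k |c_k| r^k
  = |1|·1^0 + |2|·1^1 + |-2|·1^2 + |4|·1^3 + |-2|·1^4
  = 1 + 2 + 2 + 4 + 2 = 11.
This bounds M(r) := max_{|z|=r} |p(z)| from above; equality holds iff all terms c_k z^k can be made to align in phase at a single z on |z|=r.
Part (b). At z = 1 (real, on the circle |z| = r):
  p(1) = (1)·1^0 + (2)·1^1 + (-2)·1^2 + (4)·1^3 + (-2)·1^4 = 3.
  |p(1)| = 3.
Check: |p(1)| = 3 ≤ 11 = M_tri(1). ✓ Equality does not hold at z = 1 (the coefficients have mixed signs, so the terms do not all align in phase there).

M_tri(1) = 11; |p(1)| = 3; equality at z=1: no.


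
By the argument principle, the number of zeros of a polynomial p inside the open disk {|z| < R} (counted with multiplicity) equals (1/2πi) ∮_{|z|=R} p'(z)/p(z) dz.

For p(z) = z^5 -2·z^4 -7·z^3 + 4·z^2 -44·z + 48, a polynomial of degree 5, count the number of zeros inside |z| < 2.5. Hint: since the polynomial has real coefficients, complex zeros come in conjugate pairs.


The zeros of p are: -3, 1, (0 + 2i), (0 - 2i), 4.
Their magnitudes are: 3, 1, 2, 2, 4.
Zeros with |z| < R = 2.5: 1, (0 + 2i), (0 - 2i).
Count = 3.
By the argument principle, (1/2πi) ∮_{|z|=R} p'(z)/p(z) dz equals exactly this count.

Number of zeros inside |z| < 2.5: 3.


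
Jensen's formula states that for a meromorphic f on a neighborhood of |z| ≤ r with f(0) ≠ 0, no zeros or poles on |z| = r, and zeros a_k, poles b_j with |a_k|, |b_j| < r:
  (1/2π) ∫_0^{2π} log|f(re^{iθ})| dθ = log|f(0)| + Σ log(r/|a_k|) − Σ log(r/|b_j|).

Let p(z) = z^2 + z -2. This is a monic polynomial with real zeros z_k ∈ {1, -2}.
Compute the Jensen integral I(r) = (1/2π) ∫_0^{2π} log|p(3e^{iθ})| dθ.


Zeros: -2, 1; r = 3.
Inside |z| < r: -2, 1. Outside (|z| ≥ r): ∅.
p(0) = -2, so log|p(0)| = log(2) = 0.6931.
Apply Jensen: I(r) = log|p(0)| + Σ_k log(r/|z_k|), summed over zeros inside |z| < r.
  log(r/|z_k|) for z_k = 1: log(3/1) = 1.0986
  log(r/|z_k|) for z_k = -2: log(3/2) = 0.4055
Sum over inside zeros: 1.5041.
I(r) = log|p(0)| + (inside sum) = 0.6931 + 1.5041 = 2.1972.
Closed form (all zeros inside, monic): I(r) = n·log(r) = 2·log(3) = 2.1972. ✓

I(r) ≈ 2.1972.


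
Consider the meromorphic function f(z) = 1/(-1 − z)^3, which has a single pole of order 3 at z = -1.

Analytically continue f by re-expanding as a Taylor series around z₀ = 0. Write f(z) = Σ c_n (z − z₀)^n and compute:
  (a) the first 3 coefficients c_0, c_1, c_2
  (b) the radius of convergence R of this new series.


Let w = z − z₀, so z = z₀ + w.
Then -1 − z = -1 − (z₀ + w) = (-1 − z₀) − w = -1 − w.
f(z) = 1/(-1 − w)^3 = (1/(-1)^3) · (1 − w/(-1))^{−3}.
By the binomial series (1−u)^{−3} = Σ_{n≥0} C(n+2, 2) u^n for |u|<1, with u = w/(-1):
  c_n = C(n+2, 2) / (-1)^(n+3).
  c_0 = 1/(-1)^3 = -1.
  c_1 = 3/(-1)^4 = 3.
  c_2 = 6/(-1)^5 = -6.
The series is valid for |w/d| < 1, i.e. |z − z₀| < |d|.
Radius of convergence: R = |-1 − z₀| = |-1| = 1 (distance from z₀ to the singularity z = -1).

c_0 = -1, c_1 = 3, c_2 = -6; R = 1.


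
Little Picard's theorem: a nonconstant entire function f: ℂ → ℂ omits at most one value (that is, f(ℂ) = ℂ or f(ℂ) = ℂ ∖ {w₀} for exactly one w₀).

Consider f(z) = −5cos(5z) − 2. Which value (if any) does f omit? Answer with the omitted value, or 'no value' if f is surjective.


Little Picard bounds the complement of f(ℂ) to at most one point.
cos is entire and surjective onto ℂ: for every w ∈ ℂ, cos(ζ) = w has a solution ζ ∈ ℂ (e.g., via the complex inverse arccos). With ζ = 5z this gives z = ζ/(5). Then -5·cos(5z) takes every value in -5·ℂ = ℂ, and adding -2 is a bijection of ℂ. So f is surjective and omits no value. (Note: only on the real line is cos bounded by [−1, 1].)

Omitted value: no value.


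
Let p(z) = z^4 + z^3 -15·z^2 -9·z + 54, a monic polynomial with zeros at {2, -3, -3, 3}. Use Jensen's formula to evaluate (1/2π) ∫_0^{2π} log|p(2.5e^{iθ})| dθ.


Zeros: -3, -3, 2, 3; r = 2.5.
Inside |z| < r: 2. Outside (|z| ≥ r): -3, -3, 3.
p(0) = 54, so log|p(0)| = log(54) = 3.9890.
Apply Jensen: I(r) = log|p(0)| + Σ_k log(r/|z_k|), summed over zeros inside |z| < r.
  log(r/|z_k|) for z_k = 2: log(2.5/2) = 0.2231
  Outside zeros (-3, -3, 3) contribute nothing to the Jensen sum.
Sum over inside zeros: 0.2231.
I(r) = log|p(0)| + (inside sum) = 3.9890 + 0.2231 = 4.2121.
Note: since some zeros are outside |z| ≤ r, the simplified n·log(r) form does NOT apply — only the inside zeros contribute.

I(r) ≈ 4.2121.


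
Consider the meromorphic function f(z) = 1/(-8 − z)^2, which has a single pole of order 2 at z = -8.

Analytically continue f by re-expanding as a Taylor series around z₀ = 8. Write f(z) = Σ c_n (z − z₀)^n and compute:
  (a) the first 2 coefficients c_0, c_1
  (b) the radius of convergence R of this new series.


Let w = z − z₀, so z = z₀ + w.
Then -8 − z = -8 − (z₀ + w) = (-8 − z₀) − w = -16 − w.
f(z) = 1/(-16 − w)^2 = (1/(-16)^2) · (1 − w/(-16))^{−2}.
By the binomial series (1−u)^{−2} = Σ_{n≥0} C(n+1, 1) u^n for |u|<1, with u = w/(-16):
  c_n = C(n+1, 1) / (-16)^(n+2).
  c_0 = 1/(-16)^2 = 1/256.
  c_1 = 2/(-16)^3 = -1/2048.
The series is valid for |w/d| < 1, i.e. |z − z₀| < |d|.
Radius of convergence: R = |-8 − z₀| = |-16| = 16 (distance from z₀ to the singularity z = -8).

c_0 = 1/256, c_1 = -1/2048; R = 16.


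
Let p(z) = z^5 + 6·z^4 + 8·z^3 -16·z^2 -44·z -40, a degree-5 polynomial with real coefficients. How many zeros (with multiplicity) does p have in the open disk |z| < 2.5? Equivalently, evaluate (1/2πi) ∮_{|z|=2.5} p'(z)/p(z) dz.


The zeros of p are: (-1 + 1i), (-1 - 1i), 2, (-3 + 1i), (-3 - 1i).
Their magnitudes are: 1.414, 1.414, 2, 3.162, 3.162.
Zeros with |z| < R = 2.5: (-1 + 1i), (-1 - 1i), 2.
Count = 3.
By the argument principle, (1/2πi) ∮_{|z|=R} p'(z)/p(z) dz equals exactly this count.

Number of zeros inside |z| < 2.5: 3.


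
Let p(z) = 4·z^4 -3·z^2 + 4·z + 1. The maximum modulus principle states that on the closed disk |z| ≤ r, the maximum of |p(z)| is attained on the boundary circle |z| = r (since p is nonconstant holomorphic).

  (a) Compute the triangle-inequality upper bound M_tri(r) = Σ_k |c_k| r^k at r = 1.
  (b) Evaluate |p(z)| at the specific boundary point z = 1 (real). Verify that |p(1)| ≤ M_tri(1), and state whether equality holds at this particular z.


Coefficients: c_0 = 1, c_1 = 4, c_2 = -3, c_3 = 0, c_4 = 4. Radius r = 1.
Part (a). Triangle bound: M_tri(r) = Σ_k |c_k| r^k
  = |1|·1^0 + |4|·1^1 + |-3|·1^2 + |0|·1^3 + |4|·1^4
  = 1 + 4 + 3 + 0 + 4 = 12.
This bounds M(r) := max_{|z|=r} |p(z)| from above; equality holds iff all terms c_k z^k can be made to align in phase at a single z on |z|=r.
Part (b). At z = 1 (real, on the circle |z| = r):
  p(1) = (1)·1^0 + (4)·1^1 + (-3)·1^2 + (0)·1^3 + (4)·1^4 = 6.
  |p(1)| = 6.
Check: |p(1)| = 6 ≤ 12 = M_tri(1). ✓ Equality does not hold at z = 1 (the coefficients have mixed signs, so the terms do not all align in phase there).

M_tri(1) = 12; |p(1)| = 6; equality at z=1: no.


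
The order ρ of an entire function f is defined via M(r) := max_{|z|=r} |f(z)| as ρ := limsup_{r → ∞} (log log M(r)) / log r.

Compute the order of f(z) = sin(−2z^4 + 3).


Write sin(w) = (e^{iw} ± e^{−iw})/(2 or 2i), so |sin(w)| ≤ e^{|w|}. With w = −2z^4 + 3, |w| ≤ 2r^4 + 3 on |z|=r, giving M(r) ≤ e^{2r^4 + 3} and ρ ≤ 4. For the lower bound, choose z on |z|=r with -2z^4 purely imaginary of modulus 2r^4; then |sin(−2z^4 + 3)| grows like e^{2r^4}/2, so ρ ≥ 4. Hence ρ = 4.
Therefore ρ = 4.

Order ρ = 4.


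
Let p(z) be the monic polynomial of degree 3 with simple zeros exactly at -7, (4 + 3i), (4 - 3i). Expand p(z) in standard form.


The polynomial is p(z) = ∏_{α ∈ S} (z − α), where S = {-7, (4 + 3i), (4 - 3i)}.
Expanding the product yields: p(z) = z^3 -z^2 -31·z + 175.
Note conjugate pairs combine to real quadratics: (z − (4+3i))(z − (4−3i)) = z² − 8z + 25.
The resulting polynomial has degree 3 and real coefficients as required.

p(z) = z^3 -z^2 -31·z + 175.


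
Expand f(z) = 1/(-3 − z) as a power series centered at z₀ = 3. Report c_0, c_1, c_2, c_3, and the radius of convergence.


Let w = z − z₀, so z = z₀ + w.
Then -3 − z = -3 − (z₀ + w) = (-3 − z₀) − w = -6 − w.
f(z) = 1/(-6 − w) = (1/(-6)) · 1/(1 − w/(-6)) = Σ_{n≥0} w^n / (-6)^(n+1).
So c_n = 1/(-6)^(n+1):
  c_0 = 1/(-6)^1 = -1/6.
  c_1 = 1/(-6)^2 = 1/36.
  c_2 = 1/(-6)^3 = -1/216.
  c_3 = 1/(-6)^4 = 1/1296.
The series is valid for |w/d| < 1, i.e. |z − z₀| < |d|.
Radius of convergence: R = |-3 − z₀| = |-6| = 6 (distance from z₀ to the singularity z = -3).

c_0 = -1/6, c_1 = 1/36, c_2 = -1/216, c_3 = 1/1296; R = 6.


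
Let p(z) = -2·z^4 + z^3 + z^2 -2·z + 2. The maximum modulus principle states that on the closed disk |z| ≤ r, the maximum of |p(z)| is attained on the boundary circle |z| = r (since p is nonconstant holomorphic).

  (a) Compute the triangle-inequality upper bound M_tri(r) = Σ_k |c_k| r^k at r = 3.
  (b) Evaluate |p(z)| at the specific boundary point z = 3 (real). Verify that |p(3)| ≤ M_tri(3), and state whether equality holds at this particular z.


Coefficients: c_0 = 2, c_1 = -2, c_2 = 1, c_3 = 1, c_4 = -2. Radius r = 3.
Part (a). Triangle bound: M_tri(r) = Σ_k |c_k| r^k
  = |2|·3^0 + |-2|·3^1 + |1|·3^2 + |1|·3^3 + |-2|·3^4
  = 2 + 6 + 9 + 27 + 162 = 206.
This bounds M(r) := max_{|z|=r} |p(z)| from above; equality holds iff all terms c_k z^k can be made to align in phase at a single z on |z|=r.
Part (b). At z = 3 (real, on the circle |z| = r):
  p(3) = (2)·3^0 + (-2)·3^1 + (1)·3^2 + (1)·3^3 + (-2)·3^4 = -130.
  |p(3)| = 130.
Check: |p(3)| = 130 ≤ 206 = M_tri(3). ✓ Equality does not hold at z = 3 (the coefficients have mixed signs, so the terms do not all align in phase there).

M_tri(3) = 206; |p(3)| = 130; equality at z=3: no.


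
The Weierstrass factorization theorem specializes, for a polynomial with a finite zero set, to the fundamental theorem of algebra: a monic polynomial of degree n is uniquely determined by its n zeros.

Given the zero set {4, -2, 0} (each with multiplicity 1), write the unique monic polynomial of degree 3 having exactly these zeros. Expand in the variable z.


The polynomial is p(z) = ∏_{α ∈ S} (z − α), where S = {4, -2, 0}.
Expanding the product yields: p(z) = z^3 -2·z^2 -8·z.
The resulting polynomial has degree 3 and real coefficients as required.

p(z) = z^3 -2·z^2 -8·z.


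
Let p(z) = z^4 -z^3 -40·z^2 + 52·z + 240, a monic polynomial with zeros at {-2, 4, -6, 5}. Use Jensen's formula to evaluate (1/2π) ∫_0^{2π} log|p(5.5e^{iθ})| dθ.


Zeros: -6, -2, 4, 5; r = 5.5.
Inside |z| < r: -2, 4, 5. Outside (|z| ≥ r): -6.
p(0) = 240, so log|p(0)| = log(240) = 5.4806.
Apply Jensen: I(r) = log|p(0)| + Σ_k log(r/|z_k|), summed over zeros inside |z| < r.
  log(r/|z_k|) for z_k = -2: log(5.5/2) = 1.0116
  log(r/|z_k|) for z_k = 4: log(5.5/4) = 0.3185
  log(r/|z_k|) for z_k = 5: log(5.5/5) = 0.0953
  Outside zeros (-6) contribute nothing to the Jensen sum.
Sum over inside zeros: 1.4254.
I(r) = log|p(0)| + (inside sum) = 5.4806 + 1.4254 = 6.9060.
Note: since some zeros are outside |z| ≤ r, the simplified n·log(r) form does NOT apply — only the inside zeros contribute.

I(r) ≈ 6.9060.


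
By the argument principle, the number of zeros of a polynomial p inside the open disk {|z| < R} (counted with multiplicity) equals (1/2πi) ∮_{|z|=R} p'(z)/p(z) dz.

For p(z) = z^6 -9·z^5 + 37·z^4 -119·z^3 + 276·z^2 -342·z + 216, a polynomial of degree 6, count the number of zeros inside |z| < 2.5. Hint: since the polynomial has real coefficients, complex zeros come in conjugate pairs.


The zeros of p are: 3, (1 + 1i), (1 - 1i), 4, (0 + 3i), (0 - 3i).
Their magnitudes are: 3, 1.414, 1.414, 4, 3, 3.
Zeros with |z| < R = 2.5: (1 + 1i), (1 - 1i).
Count = 2.
By the argument principle, (1/2πi) ∮_{|z|=R} p'(z)/p(z) dz equals exactly this count.

Number of zeros inside |z| < 2.5: 2.


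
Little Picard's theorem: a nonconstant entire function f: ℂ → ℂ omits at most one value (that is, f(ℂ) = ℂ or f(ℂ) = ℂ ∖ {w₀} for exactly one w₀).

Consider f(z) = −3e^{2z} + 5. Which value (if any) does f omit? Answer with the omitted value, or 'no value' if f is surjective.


Little Picard bounds the complement of f(ℂ) to at most one point.
e^{2z} is never zero on ℂ, so -3·e^{2z} takes every value in ℂ ∖ {0}. Adding 5 shifts the range to ℂ ∖ {5}. Thus f omits exactly the value 5.

Omitted value: 5.


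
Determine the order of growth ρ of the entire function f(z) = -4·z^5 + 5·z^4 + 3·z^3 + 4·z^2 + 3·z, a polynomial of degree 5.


|f(z)| ≤ Σ|c_k|·r^k = O(r^5) as r → ∞. Polynomial growth is O(e^{r^ε}) for every ε > 0 (since r^5/e^{r^ε} → 0), so ρ ≤ ε for all ε > 0, i.e. ρ = 0. Every nonconstant polynomial has order 0.
Therefore ρ = 0.

Order ρ = 0.


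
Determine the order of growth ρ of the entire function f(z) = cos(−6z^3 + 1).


Write cos(w) = (e^{iw} ± e^{−iw})/(2 or 2i), so |cos(w)| ≤ e^{|w|}. With w = −6z^3 + 1, |w| ≤ 6r^3 + 1 on |z|=r, giving M(r) ≤ e^{6r^3 + 1} and ρ ≤ 3. For the lower bound, choose z on |z|=r with -6z^3 purely imaginary of modulus 6r^3; then |cos(−6z^3 + 1)| grows like e^{6r^3}/2, so ρ ≥ 3. Hence ρ = 3.
Therefore ρ = 3.

Order ρ = 3.


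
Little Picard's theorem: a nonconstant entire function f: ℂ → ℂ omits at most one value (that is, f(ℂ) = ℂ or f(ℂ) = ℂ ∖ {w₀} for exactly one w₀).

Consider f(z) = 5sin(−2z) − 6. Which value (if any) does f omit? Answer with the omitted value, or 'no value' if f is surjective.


Little Picard bounds the complement of f(ℂ) to at most one point.
sin is entire and surjective onto ℂ: for every w ∈ ℂ, sin(ζ) = w has a solution ζ ∈ ℂ (e.g., via the complex inverse arcsin). With ζ = −2z this gives z = ζ/(-2). Then 5·sin(−2z) takes every value in 5·ℂ = ℂ, and adding -6 is a bijection of ℂ. So f is surjective and omits no value. (Note: only on the real line is sin bounded by [−1, 1].)

Omitted value: no value.


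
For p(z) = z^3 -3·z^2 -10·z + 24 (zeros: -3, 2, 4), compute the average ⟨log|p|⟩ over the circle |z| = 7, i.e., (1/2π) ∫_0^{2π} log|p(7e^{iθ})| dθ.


Zeros: -3, 2, 4; r = 7.
Inside |z| < r: -3, 2, 4. Outside (|z| ≥ r): ∅.
p(0) = 24, so log|p(0)| = log(24) = 3.1781.
Apply Jensen: I(r) = log|p(0)| + Σ_k log(r/|z_k|), summed over zeros inside |z| < r.
  log(r/|z_k|) for z_k = -3: log(7/3) = 0.8473
  log(r/|z_k|) for z_k = 2: log(7/2) = 1.2528
  log(r/|z_k|) for z_k = 4: log(7/4) = 0.5596
Sum over inside zeros: 2.6597.
I(r) = log|p(0)| + (inside sum) = 3.1781 + 2.6597 = 5.8377.
Closed form (all zeros inside, monic): I(r) = n·log(r) = 3·log(7) = 5.8377. ✓

I(r) ≈ 5.8377.


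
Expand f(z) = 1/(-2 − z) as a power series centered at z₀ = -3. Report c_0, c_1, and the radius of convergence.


Let w = z − z₀, so z = z₀ + w.
Then -2 − z = -2 − (z₀ + w) = (-2 − z₀) − w = 1 − w.
f(z) = 1/(1 − w) = (1/(1)) · 1/(1 − w/(1)) = Σ_{n≥0} w^n / (1)^(n+1).
So c_n = 1/(1)^(n+1):
  c_0 = 1/(1)^1 = 1.
  c_1 = 1/(1)^2 = 1.
The series is valid for |w/d| < 1, i.e. |z − z₀| < |d|.
Radius of convergence: R = |-2 − z₀| = |1| = 1 (distance from z₀ to the singularity z = -2).

c_0 = 1, c_1 = 1; R = 1.


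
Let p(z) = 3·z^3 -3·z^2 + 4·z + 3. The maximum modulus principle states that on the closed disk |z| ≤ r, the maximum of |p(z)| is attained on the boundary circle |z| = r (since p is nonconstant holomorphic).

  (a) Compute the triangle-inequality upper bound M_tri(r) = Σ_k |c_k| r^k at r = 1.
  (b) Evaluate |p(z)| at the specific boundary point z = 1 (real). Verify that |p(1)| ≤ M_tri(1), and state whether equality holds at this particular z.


Coefficients: c_0 = 3, c_1 = 4, c_2 = -3, c_3 = 3. Radius r = 1.
Part (a). Triangle bound: M_tri(r) = Σ_k |c_k| r^k
  = |3|·1^0 + |4|·1^1 + |-3|·1^2 + |3|·1^3
  = 3 + 4 + 3 + 3 = 13.
This bounds M(r) := max_{|z|=r} |p(z)| from above; equality holds iff all terms c_k z^k can be made to align in phase at a single z on |z|=r.
Part (b). At z = 1 (real, on the circle |z| = r):
  p(1) = (3)·1^0 + (4)·1^1 + (-3)·1^2 + (3)·1^3 = 7.
  |p(1)| = 7.
Check: |p(1)| = 7 ≤ 13 = M_tri(1). ✓ Equality does not hold at z = 1 (the coefficients have mixed signs, so the terms do not all align in phase there).

M_tri(1) = 13; |p(1)| = 7; equality at z=1: no.


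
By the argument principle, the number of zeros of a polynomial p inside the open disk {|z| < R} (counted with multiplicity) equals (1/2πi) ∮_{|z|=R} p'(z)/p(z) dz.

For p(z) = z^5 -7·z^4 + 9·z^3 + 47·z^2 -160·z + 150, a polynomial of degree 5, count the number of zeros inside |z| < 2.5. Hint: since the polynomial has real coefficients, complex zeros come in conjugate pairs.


The zeros of p are: (3 + 1i), (3 - 1i), (2 + 1i), (2 - 1i), -3.
Their magnitudes are: 3.162, 3.162, 2.236, 2.236, 3.
Zeros with |z| < R = 2.5: (2 + 1i), (2 - 1i).
Count = 2.
By the argument principle, (1/2πi) ∮_{|z|=R} p'(z)/p(z) dz equals exactly this count.

Number of zeros inside |z| < 2.5: 2.


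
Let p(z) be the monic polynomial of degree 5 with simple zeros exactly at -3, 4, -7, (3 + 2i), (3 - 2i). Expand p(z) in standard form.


The polynomial is p(z) = ∏_{α ∈ S} (z − α), where S = {-3, 4, -7, (3 + 2i), (3 - 2i)}.
Expanding the product yields: p(z) = z^5 -42·z^3 + 108·z^2 + 257·z -1092.
Note conjugate pairs combine to real quadratics: (z − (3+2i))(z − (3−2i)) = z² − 6z + 13.
The resulting polynomial has degree 5 and real coefficients as required.

p(z) = z^5 -42·z^3 + 108·z^2 + 257·z -1092.


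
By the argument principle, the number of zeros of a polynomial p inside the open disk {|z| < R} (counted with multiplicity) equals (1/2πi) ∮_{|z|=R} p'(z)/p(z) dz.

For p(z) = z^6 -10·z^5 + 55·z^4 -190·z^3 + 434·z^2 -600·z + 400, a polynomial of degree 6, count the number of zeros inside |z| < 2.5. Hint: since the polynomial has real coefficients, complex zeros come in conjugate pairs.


The zeros of p are: (1 + 3i), (1 - 3i), (2 + 1i), (2 - 1i), (2 + 2i), (2 - 2i).
Their magnitudes are: 3.162, 3.162, 2.236, 2.236, 2.828, 2.828.
Zeros with |z| < R = 2.5: (2 + 1i), (2 - 1i).
Count = 2.
By the argument principle, (1/2πi) ∮_{|z|=R} p'(z)/p(z) dz equals exactly this count.

Number of zeros inside |z| < 2.5: 2.
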